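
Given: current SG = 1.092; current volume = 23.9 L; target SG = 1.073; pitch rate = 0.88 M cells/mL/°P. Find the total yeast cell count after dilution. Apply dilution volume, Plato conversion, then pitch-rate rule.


V_w = V·((SG_c−1)/(SG_t−1)−1);  °P = 259 − 259/SG_t;  cells = rate·(V+V_w)·°P
V_w = 23.9·((1.092−1)/(1.073−1)−1) = 6.2205
V_final = 23.9 + 6.2205 = 30.1205
°P = 259 − 259/1.073 = 17.6207
cells = 0.88·30.1205·17.6207

467.0554 billion cells


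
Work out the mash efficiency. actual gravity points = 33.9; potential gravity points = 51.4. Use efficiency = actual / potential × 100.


efficiency = 33.9 / 51.4 × 100

65.9533 %


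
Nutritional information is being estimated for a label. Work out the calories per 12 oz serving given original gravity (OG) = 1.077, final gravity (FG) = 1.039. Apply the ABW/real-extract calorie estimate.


ABW = (OG−FG)·131.25·0.79/FG;  °P = 259 − 259/SG (for OG→OE and FG→AE);  RE = 0.1808·OE + 0.8192·AE;  Cal = (6.9·ABW + 4·(RE−0.1))·FG·3.55
ABW = (1.077 − 1.039)·131.25·0.79/1.039 = 3.7922
OE = 259 − 259/1.077 = 18.5172 °P
AE = 259 − 259/1.039 = 9.7218 °P
RE = 0.1808·18.5172 + 0.8192·9.7218 = 11.3120 °P
Cal = (6.9·3.7922 + 4·(11.3120−0.1))·1.039·3.55

261.9336 kcal


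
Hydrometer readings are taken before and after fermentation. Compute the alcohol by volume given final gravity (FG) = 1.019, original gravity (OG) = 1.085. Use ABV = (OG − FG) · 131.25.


ABV = (1.085 − 1.019) · 131.25

8.6625 % ABV


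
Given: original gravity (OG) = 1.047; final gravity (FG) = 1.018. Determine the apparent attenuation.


AA = (OG − FG)/(OG − 1) · 100
AA = (1.047 − 1.018)/(1.047 − 1) · 100

61.7021 %


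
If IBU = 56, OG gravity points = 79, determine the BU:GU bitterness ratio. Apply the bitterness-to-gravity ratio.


BU:GU = IBU / OG_points
BU:GU = 56 / 79

0.7089


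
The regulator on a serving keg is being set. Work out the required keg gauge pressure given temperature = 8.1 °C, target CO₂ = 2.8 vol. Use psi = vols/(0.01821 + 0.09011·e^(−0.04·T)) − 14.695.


psi = 2.8/(0.01821 + 0.09011·e^(−0.04·8.1)) − 14.695

18.8854 psi


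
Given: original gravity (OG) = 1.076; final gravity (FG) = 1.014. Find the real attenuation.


AA = (OG−FG)/(OG−1)·100;  RA = AA·0.8192
AA = (1.076 − 1.014)/(1.076 − 1)·100 = 81.5789
RA = 81.5789·0.8192

66.8295 %


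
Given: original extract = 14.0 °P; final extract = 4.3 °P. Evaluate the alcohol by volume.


SG = 259/(259 − P);  ABV = (OG − FG)·131.25
OG = 259/(259 − 14.0) = 1.0571
FG = 259/(259 − 4.3) = 1.0169
ABV = (1.0571 − 1.0169)·131.25

5.2842 % ABV


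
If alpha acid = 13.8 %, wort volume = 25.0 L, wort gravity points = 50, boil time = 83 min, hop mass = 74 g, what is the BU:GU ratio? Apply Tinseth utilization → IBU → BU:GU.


U = 1.65·0.000125^(GP/1000)·(1−e^(−0.04t))/4.15;  IBU = (α/100)·m·U·1000/V;  BU:GU = IBU/GP
U = 1.65·0.000125^(50/1000)·(1−e^(−0.04·83))/4.15 = 0.2445
IBU = (13.8/100)·74·0.2445·1000/25.0 = 99.8758
BU:GU = 99.8758/50

1.9975


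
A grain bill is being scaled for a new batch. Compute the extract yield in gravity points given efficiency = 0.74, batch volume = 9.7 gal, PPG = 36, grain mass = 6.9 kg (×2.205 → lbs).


points = lbs × PPG × eff / vol
lbs = 6.9 × 2.205 = 15.2145
points = 15.2145 × 36 × 0.74 / 9.7

41.7850 points


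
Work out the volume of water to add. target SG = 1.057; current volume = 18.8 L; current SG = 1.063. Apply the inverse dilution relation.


V_water = V·((SG_curr − 1)/(SG_target − 1) − 1)
V_water = 18.8·((1.063 − 1)/(1.057 − 1) − 1)

1.9789 L


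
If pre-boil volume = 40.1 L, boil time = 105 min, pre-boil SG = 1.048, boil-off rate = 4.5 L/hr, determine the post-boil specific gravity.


V_post = V_pre − rate·(t/60);  SG_post = 1 + (SG_pre−1)·V_pre/V_post
V_post = 40.1 − 4.5·(105/60) = 32.2250
SG_post = 1 + (1.048 − 1)·40.1/32.2250

1.0597


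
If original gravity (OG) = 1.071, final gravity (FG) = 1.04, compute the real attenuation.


AA = (OG−FG)/(OG−1)·100;  RA = AA·0.8192
AA = (1.071 − 1.04)/(1.071 − 1)·100 = 43.6620
RA = 43.6620·0.8192

35.7679 %


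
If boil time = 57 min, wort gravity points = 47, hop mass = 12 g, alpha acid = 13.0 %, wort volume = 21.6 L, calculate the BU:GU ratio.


U = 1.65·0.000125^(GP/1000)·(1−e^(−0.04t))/4.15;  IBU = (α/100)·m·U·1000/V;  BU:GU = IBU/GP
U = 1.65·0.000125^(47/1000)·(1−e^(−0.04·57))/4.15 = 0.2340
IBU = (13.0/100)·12·0.2340·1000/21.6 = 16.8966
BU:GU = 16.8966/47

0.3595


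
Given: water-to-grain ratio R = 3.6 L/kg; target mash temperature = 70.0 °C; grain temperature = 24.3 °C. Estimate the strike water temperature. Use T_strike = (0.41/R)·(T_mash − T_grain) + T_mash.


T_strike = (0.41/3.6)·(70.0 − 24.3) + 70.0

75.2047 °C


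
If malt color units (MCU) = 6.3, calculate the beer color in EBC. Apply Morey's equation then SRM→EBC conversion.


SRM = 1.4922·MCU^0.6859;  EBC = SRM·1.97
SRM = 1.4922·6.3^0.6859 = 5.2734
EBC = 5.2734·1.97

10.3887 EBC


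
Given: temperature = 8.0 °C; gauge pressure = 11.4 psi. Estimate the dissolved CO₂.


vols = (P + 14.695)·(0.01821 + 0.09011·e^(−0.04·T))
vols = (11.4 + 14.695)·(0.01821 + 0.09011·e^(−0.04·8.0))

2.1827 volumes


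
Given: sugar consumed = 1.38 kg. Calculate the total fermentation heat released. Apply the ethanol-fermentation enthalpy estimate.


Q = m_sugar · 590 kJ/kg
Q = 1.38 · 590

814.2000 kJ


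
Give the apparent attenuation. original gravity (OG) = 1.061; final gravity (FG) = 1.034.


AA = (OG − FG)/(OG − 1) · 100
AA = (1.061 − 1.034)/(1.061 − 1) · 100

44.2623 %


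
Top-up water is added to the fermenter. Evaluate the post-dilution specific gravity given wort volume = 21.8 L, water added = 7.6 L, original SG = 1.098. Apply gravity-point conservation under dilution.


SG_new = 1 + (SG_old − 1)·V_old/(V_old + V_water)
pts = (1.098 − 1)·1000·21.8/(21.8 + 7.6) = 72.6667
SG_new = 1 + 72.6667/1000

1.0727


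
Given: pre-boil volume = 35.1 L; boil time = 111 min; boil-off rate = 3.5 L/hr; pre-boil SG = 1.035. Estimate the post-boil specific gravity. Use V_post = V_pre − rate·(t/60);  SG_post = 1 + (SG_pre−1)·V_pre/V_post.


V_post = 35.1 − 3.5·(111/60) = 28.6250
SG_post = 1 + (1.035 − 1)·35.1/28.6250

1.0429


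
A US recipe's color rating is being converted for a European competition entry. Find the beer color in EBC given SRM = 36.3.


EBC = SRM · 1.97
EBC = 36.3 · 1.97

71.5110 EBC


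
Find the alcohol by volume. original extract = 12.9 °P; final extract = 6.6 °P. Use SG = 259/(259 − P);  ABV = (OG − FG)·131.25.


OG = 259/(259 − 12.9) = 1.0524
FG = 259/(259 − 6.6) = 1.0261
ABV = (1.0524 − 1.0261)·131.25

3.4478 % ABV


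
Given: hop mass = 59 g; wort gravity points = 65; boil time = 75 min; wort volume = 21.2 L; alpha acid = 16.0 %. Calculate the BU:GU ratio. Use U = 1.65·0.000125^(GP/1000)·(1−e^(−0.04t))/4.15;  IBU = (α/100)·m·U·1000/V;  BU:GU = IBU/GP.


U = 1.65·0.000125^(65/1000)·(1−e^(−0.04·75))/4.15 = 0.2106
IBU = (16.0/100)·59·0.2106·1000/21.2 = 93.7977
BU:GU = 93.7977/65

1.4430


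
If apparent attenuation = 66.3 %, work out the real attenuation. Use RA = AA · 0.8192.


RA = 66.3 · 0.8192

54.3130 %


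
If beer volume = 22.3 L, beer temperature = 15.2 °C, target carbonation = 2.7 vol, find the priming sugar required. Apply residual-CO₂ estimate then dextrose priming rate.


residual = 14.695·(0.01821 + 0.09011·e^(−0.04·T));  sugar = (target − residual)·4.0·V
residual = 14.695·(0.01821 + 0.09011·e^(−0.04·15.2)) = 0.9885
sugar = (2.7 − 0.9885)·4.0·22.3

152.6637 g


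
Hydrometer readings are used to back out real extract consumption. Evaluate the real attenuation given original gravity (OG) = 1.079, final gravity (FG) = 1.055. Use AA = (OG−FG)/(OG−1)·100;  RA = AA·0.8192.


AA = (1.079 − 1.055)/(1.079 − 1)·100 = 30.3797
RA = 30.3797·0.8192

24.8871 %


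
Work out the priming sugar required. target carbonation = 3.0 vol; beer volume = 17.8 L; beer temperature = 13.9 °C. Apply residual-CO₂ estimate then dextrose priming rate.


residual = 14.695·(0.01821 + 0.09011·e^(−0.04·T));  sugar = (target − residual)·4.0·V
residual = 14.695·(0.01821 + 0.09011·e^(−0.04·13.9)) = 1.0270
sugar = (3.0 − 1.0270)·4.0·17.8

140.4774 g


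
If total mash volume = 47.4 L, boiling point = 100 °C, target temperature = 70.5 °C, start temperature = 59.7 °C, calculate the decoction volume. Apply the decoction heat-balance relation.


V_dec = V_total·(T_target − T_start)/(T_boil − T_start)
V_dec = 47.4·(70.5 − 59.7)/(100 − 59.7)

12.7027 L


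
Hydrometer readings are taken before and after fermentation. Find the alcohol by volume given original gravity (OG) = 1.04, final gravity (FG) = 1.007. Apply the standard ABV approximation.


ABV = (OG − FG) · 131.25
ABV = (1.04 − 1.007) · 131.25

4.3313 % ABV


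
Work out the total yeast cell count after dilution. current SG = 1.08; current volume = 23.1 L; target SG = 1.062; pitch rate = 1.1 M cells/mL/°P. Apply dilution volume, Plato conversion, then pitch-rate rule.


V_w = V·((SG_c−1)/(SG_t−1)−1);  °P = 259 − 259/SG_t;  cells = rate·(V+V_w)·°P
V_w = 23.1·((1.08−1)/(1.062−1)−1) = 6.7065
V_final = 23.1 + 6.7065 = 29.8065
°P = 259 − 259/1.062 = 15.1205
cells = 1.1·29.8065·15.1205

495.7582 billion cells


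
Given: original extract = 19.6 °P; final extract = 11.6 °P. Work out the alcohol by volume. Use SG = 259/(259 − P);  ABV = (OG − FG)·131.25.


OG = 259/(259 − 19.6) = 1.0819
FG = 259/(259 − 11.6) = 1.0469
ABV = (1.0819 − 1.0469)·131.25

4.5916 % ABV


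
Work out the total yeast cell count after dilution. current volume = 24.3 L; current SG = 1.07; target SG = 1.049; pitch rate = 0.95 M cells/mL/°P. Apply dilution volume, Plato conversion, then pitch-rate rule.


V_w = V·((SG_c−1)/(SG_t−1)−1);  °P = 259 − 259/SG_t;  cells = rate·(V+V_w)·°P
V_w = 24.3·((1.07−1)/(1.049−1)−1) = 10.4143
V_final = 24.3 + 10.4143 = 34.7143
°P = 259 − 259/1.049 = 12.0982
cells = 0.95·34.7143·12.0982

398.9810 billion cells


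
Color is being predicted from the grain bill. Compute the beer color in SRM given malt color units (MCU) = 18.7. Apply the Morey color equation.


SRM = 1.4922 · MCU^0.6859
SRM = 1.4922 · 18.7^0.6859

11.1220 SRM


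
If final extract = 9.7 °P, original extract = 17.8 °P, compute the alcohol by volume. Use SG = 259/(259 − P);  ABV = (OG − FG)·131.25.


OG = 259/(259 − 17.8) = 1.0738
FG = 259/(259 − 9.7) = 1.0389
ABV = (1.0738 − 1.0389)·131.25

4.5791 % ABV


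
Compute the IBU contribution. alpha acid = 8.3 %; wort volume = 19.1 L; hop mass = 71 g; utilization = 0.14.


IBU = (α/100)·mass·U·1000 / V
IBU = (8.3/100)·71·0.14·1000 / 19.1

43.1948 IBU


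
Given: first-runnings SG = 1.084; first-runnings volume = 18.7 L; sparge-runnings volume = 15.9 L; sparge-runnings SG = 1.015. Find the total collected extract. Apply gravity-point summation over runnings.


total = Σ (SG_i − 1)·1000·V_i
first = (1.084 − 1)·1000·18.7 = 1570.8000
sparge = (1.015 − 1)·1000·15.9 = 238.5000
total = 1570.8000 + 238.5000

1809.3000 gravity·L


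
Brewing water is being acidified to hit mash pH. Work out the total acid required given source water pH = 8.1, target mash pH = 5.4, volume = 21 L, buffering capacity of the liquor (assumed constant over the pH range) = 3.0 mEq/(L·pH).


acid = buffering capacity · (pH_source − pH_target) · V
acid = 3.0 · (8.1 − 5.4) · 21

170.1000 mEq


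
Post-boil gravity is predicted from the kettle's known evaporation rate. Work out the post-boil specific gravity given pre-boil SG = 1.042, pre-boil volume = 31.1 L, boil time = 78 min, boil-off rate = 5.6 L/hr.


V_post = V_pre − rate·(t/60);  SG_post = 1 + (SG_pre−1)·V_pre/V_post
V_post = 31.1 − 5.6·(78/60) = 23.8200
SG_post = 1 + (1.042 − 1)·31.1/23.8200

1.0548


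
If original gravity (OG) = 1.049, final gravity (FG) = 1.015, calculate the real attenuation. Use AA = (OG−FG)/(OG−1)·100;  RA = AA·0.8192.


AA = (1.049 − 1.015)/(1.049 − 1)·100 = 69.3878
RA = 69.3878·0.8192

56.8424 %


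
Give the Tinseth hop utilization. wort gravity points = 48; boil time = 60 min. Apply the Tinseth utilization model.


U = 1.65·0.000125^(GP/1000) · (1 − e^(−0.04·t))/4.15
bigness = 1.65·0.000125^(48/1000) = 1.0719
boil_factor = (1 − e^(−0.04·60))/4.15 = 0.2191
U = 1.0719 · 0.2191

0.2348


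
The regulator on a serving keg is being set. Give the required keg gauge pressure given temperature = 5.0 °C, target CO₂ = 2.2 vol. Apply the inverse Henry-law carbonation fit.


psi = vols/(0.01821 + 0.09011·e^(−0.04·T)) − 14.695
psi = 2.2/(0.01821 + 0.09011·e^(−0.04·5.0)) − 14.695

9.2217 psi


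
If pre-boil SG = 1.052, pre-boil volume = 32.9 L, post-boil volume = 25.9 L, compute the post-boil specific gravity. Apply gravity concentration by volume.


SG_post = 1 + (SG_pre − 1)·V_pre/V_post
pts_pre = (1.052 − 1)·1000 = 52.0000
pts_post = 52.0000·32.9/25.9 = 66.0541
SG_post = 1 + 66.0541/1000

1.0661


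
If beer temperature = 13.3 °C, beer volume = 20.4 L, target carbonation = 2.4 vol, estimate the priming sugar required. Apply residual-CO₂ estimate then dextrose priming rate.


residual = 14.695·(0.01821 + 0.09011·e^(−0.04·T));  sugar = (target − residual)·4.0·V
residual = 14.695·(0.01821 + 0.09011·e^(−0.04·13.3)) = 1.0454
sugar = (2.4 − 1.0454)·4.0·20.4

110.5313 g


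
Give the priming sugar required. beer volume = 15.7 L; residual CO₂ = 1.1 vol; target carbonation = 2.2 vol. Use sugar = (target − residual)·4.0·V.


sugar = (2.2 − 1.1)·4.0·15.7

69.0800 g


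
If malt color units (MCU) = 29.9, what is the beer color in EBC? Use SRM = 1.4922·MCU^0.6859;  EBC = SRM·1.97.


SRM = 1.4922·29.9^0.6859 = 15.3458
EBC = 15.3458·1.97

30.2313 EBC


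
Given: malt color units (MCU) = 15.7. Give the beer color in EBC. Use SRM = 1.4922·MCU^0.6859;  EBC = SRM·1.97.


SRM = 1.4922·15.7^0.6859 = 9.8649
EBC = 9.8649·1.97

19.4339 EBC


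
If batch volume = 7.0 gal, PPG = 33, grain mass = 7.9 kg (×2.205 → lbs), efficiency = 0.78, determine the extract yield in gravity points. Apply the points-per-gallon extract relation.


points = lbs × PPG × eff / vol
lbs = 7.9 × 2.205 = 17.4195
points = 17.4195 × 33 × 0.78 / 7.0

64.0540 points


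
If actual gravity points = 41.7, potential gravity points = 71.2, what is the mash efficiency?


efficiency = actual / potential × 100
efficiency = 41.7 / 71.2 × 100

58.5674 %


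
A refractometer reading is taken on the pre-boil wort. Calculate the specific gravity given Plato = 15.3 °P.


SG = 259/(259 − P)
SG = 259/(259 − 15.3)

1.0628


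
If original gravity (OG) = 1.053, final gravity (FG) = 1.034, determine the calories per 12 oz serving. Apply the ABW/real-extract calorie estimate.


ABW = (OG−FG)·131.25·0.79/FG;  °P = 259 − 259/SG (for OG→OE and FG→AE);  RE = 0.1808·OE + 0.8192·AE;  Cal = (6.9·ABW + 4·(RE−0.1))·FG·3.55
ABW = (1.053 − 1.034)·131.25·0.79/1.034 = 1.9053
OE = 259 − 259/1.053 = 13.0361 °P
AE = 259 − 259/1.034 = 8.5164 °P
RE = 0.1808·13.0361 + 0.8192·8.5164 = 9.3336 °P
Cal = (6.9·1.9053 + 4·(9.3336−0.1))·1.034·3.55

183.8317 kcal


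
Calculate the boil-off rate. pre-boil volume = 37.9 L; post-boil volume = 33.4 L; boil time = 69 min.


rate = (V_pre − V_post) / (t_min/60)
rate = (37.9 − 33.4) / (69/60)

3.9130 L/hr


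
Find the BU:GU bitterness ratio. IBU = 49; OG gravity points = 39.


BU:GU = IBU / OG_points
BU:GU = 49 / 39

1.2564


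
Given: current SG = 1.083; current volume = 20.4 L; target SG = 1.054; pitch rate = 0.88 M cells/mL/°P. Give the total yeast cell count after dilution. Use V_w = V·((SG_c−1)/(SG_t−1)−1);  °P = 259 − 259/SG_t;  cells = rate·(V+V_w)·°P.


V_w = 20.4·((1.083−1)/(1.054−1)−1) = 10.9556
V_final = 20.4 + 10.9556 = 31.3556
°P = 259 − 259/1.054 = 13.2694
cells = 0.88·31.3556·13.2694

366.1425 billion cells


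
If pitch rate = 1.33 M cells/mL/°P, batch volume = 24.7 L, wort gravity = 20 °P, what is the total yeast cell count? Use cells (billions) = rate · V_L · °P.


cells = 1.33 · 24.7 · 20

657.0200 billion cells


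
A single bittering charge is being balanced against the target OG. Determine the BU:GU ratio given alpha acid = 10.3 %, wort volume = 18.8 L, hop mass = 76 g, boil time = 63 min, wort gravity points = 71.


U = 1.65·0.000125^(GP/1000)·(1−e^(−0.04t))/4.15;  IBU = (α/100)·m·U·1000/V;  BU:GU = IBU/GP
U = 1.65·0.000125^(71/1000)·(1−e^(−0.04·63))/4.15 = 0.1931
IBU = (10.3/100)·76·0.1931·1000/18.8 = 80.4230
BU:GU = 80.4230/71

1.1327


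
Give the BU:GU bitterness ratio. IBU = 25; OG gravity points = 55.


BU:GU = IBU / OG_points
BU:GU = 25 / 55

0.4545


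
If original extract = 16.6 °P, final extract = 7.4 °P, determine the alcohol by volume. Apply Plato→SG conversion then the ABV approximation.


SG = 259/(259 − P);  ABV = (OG − FG)·131.25
OG = 259/(259 − 16.6) = 1.0685
FG = 259/(259 − 7.4) = 1.0294
ABV = (1.0685 − 1.0294)·131.25

5.1279 % ABV


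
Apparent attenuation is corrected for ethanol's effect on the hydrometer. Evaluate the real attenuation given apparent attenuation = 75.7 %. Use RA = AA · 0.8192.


RA = 75.7 · 0.8192

62.0134 %


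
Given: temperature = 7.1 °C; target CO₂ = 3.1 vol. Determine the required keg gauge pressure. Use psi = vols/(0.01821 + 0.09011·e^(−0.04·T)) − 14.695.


psi = 3.1/(0.01821 + 0.09011·e^(−0.04·7.1)) − 14.695

21.3340 psi


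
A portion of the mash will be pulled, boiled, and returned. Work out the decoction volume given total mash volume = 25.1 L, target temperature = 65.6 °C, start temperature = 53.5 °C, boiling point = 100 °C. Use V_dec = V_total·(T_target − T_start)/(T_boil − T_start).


V_dec = 25.1·(65.6 − 53.5)/(100 − 53.5)

6.5314 L


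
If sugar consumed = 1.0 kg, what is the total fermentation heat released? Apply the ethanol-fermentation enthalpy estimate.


Q = m_sugar · 590 kJ/kg
Q = 1.0 · 590

590.0000 kJ


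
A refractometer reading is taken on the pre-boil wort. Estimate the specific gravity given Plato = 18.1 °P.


SG = 259/(259 − P)
SG = 259/(259 − 18.1)

1.0751


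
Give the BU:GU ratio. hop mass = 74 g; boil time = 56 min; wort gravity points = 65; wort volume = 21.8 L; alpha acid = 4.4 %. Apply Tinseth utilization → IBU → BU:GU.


U = 1.65·0.000125^(GP/1000)·(1−e^(−0.04t))/4.15;  IBU = (α/100)·m·U·1000/V;  BU:GU = IBU/GP
U = 1.65·0.000125^(65/1000)·(1−e^(−0.04·56))/4.15 = 0.1981
IBU = (4.4/100)·74·0.1981·1000/21.8 = 29.5854
BU:GU = 29.5854/65

0.4552


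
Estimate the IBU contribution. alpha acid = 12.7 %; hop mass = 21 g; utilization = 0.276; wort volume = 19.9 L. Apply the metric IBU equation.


IBU = (α/100)·mass·U·1000 / V
IBU = (12.7/100)·21·0.276·1000 / 19.9

36.9895 IBU


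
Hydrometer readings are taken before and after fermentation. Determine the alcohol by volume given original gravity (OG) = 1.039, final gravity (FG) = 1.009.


ABV = (OG − FG) · 131.25
ABV = (1.039 − 1.009) · 131.25

3.9375 % ABV


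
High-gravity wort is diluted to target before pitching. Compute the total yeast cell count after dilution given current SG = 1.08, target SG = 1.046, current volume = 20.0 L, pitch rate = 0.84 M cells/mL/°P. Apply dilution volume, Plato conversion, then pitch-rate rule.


V_w = V·((SG_c−1)/(SG_t−1)−1);  °P = 259 − 259/SG_t;  cells = rate·(V+V_w)·°P
V_w = 20.0·((1.08−1)/(1.046−1)−1) = 14.7826
V_final = 20.0 + 14.7826 = 34.7826
°P = 259 − 259/1.046 = 11.3901
cells = 0.84·34.7826·11.3901

332.7878 billion cells


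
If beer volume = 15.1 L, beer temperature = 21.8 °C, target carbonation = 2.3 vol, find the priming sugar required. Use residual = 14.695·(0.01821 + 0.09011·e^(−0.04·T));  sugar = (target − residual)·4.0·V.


residual = 14.695·(0.01821 + 0.09011·e^(−0.04·21.8)) = 0.8212
sugar = (2.3 − 0.8212)·4.0·15.1

89.3166 g


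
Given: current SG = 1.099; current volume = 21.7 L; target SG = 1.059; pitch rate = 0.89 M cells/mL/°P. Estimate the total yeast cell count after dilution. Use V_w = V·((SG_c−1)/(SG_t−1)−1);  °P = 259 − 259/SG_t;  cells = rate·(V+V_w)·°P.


V_w = 21.7·((1.099−1)/(1.059−1)−1) = 14.7119
V_final = 21.7 + 14.7119 = 36.4119
°P = 259 − 259/1.059 = 14.4297
cells = 0.89·36.4119·14.4297

467.6153 billion cells


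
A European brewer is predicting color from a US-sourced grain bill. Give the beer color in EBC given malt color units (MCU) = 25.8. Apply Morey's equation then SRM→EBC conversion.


SRM = 1.4922·MCU^0.6859;  EBC = SRM·1.97
SRM = 1.4922·25.8^0.6859 = 13.8694
EBC = 13.8694·1.97

27.3227 EBC


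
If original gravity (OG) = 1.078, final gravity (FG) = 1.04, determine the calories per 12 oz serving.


ABW = (OG−FG)·131.25·0.79/FG;  °P = 259 − 259/SG (for OG→OE and FG→AE);  RE = 0.1808·OE + 0.8192·AE;  Cal = (6.9·ABW + 4·(RE−0.1))·FG·3.55
ABW = (1.078 − 1.04)·131.25·0.79/1.04 = 3.7886
OE = 259 − 259/1.078 = 18.7403 °P
AE = 259 − 259/1.04 = 9.9615 °P
RE = 0.1808·18.7403 + 0.8192·9.9615 = 11.5487 °P
Cal = (6.9·3.7886 + 4·(11.5487−0.1))·1.04·3.55

265.5882 kcal


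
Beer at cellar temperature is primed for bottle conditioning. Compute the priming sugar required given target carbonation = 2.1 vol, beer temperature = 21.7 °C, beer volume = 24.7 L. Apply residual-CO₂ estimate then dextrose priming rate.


residual = 14.695·(0.01821 + 0.09011·e^(−0.04·T));  sugar = (target − residual)·4.0·V
residual = 14.695·(0.01821 + 0.09011·e^(−0.04·21.7)) = 0.8235
sugar = (2.1 − 0.8235)·4.0·24.7

126.1213 g


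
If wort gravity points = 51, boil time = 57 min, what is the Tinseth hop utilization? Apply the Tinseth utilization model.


U = 1.65·0.000125^(GP/1000) · (1 − e^(−0.04·t))/4.15
bigness = 1.65·0.000125^(51/1000) = 1.0433
boil_factor = (1 − e^(−0.04·57))/4.15 = 0.2163
U = 1.0433 · 0.2163

0.2257


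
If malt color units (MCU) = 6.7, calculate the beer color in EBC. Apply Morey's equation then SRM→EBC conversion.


SRM = 1.4922·MCU^0.6859;  EBC = SRM·1.97
SRM = 1.4922·6.7^0.6859 = 5.5009
EBC = 5.5009·1.97

10.8367 EBC


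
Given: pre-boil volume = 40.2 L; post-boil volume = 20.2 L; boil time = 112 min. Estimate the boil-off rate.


rate = (V_pre − V_post) / (t_min/60)
rate = (40.2 − 20.2) / (112/60)

10.7143 L/hr


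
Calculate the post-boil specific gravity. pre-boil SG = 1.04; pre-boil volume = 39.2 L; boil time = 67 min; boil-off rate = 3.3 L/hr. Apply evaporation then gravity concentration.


V_post = V_pre − rate·(t/60);  SG_post = 1 + (SG_pre−1)·V_pre/V_post
V_post = 39.2 − 3.3·(67/60) = 35.5150
SG_post = 1 + (1.04 − 1)·39.2/35.5150

1.0442


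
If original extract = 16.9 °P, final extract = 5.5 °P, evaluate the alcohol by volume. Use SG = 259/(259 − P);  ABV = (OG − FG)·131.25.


OG = 259/(259 − 16.9) = 1.0698
FG = 259/(259 − 5.5) = 1.0217
ABV = (1.0698 − 1.0217)·131.25

6.3144 % ABV


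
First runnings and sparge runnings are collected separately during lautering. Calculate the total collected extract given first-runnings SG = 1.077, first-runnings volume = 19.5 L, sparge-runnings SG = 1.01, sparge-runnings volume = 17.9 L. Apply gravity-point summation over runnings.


total = Σ (SG_i − 1)·1000·V_i
first = (1.077 − 1)·1000·19.5 = 1501.5000
sparge = (1.01 − 1)·1000·17.9 = 179.0000
total = 1501.5000 + 179.0000

1680.5000 gravity·L


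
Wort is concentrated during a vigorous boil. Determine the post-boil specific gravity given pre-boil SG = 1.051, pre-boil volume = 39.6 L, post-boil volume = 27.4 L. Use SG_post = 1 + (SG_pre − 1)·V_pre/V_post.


pts_pre = (1.051 − 1)·1000 = 51.0000
pts_post = 51.0000·39.6/27.4 = 73.7080
SG_post = 1 + 73.7080/1000

1.0737


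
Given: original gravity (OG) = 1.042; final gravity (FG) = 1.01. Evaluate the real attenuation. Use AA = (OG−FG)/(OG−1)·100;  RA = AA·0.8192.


AA = (1.042 − 1.01)/(1.042 − 1)·100 = 76.1905
RA = 76.1905·0.8192

62.4152 %


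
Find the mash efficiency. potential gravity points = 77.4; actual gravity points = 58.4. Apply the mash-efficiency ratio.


efficiency = actual / potential × 100
efficiency = 58.4 / 77.4 × 100

75.4522 %


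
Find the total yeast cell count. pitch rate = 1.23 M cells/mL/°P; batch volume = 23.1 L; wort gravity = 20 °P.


cells (billions) = rate · V_L · °P
cells = 1.23 · 23.1 · 20

568.2600 billion cells


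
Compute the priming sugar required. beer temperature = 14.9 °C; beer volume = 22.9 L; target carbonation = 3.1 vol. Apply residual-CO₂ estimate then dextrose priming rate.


residual = 14.695·(0.01821 + 0.09011·e^(−0.04·T));  sugar = (target − residual)·4.0·V
residual = 14.695·(0.01821 + 0.09011·e^(−0.04·14.9)) = 0.9972
sugar = (3.1 − 0.9972)·4.0·22.9

192.6140 g


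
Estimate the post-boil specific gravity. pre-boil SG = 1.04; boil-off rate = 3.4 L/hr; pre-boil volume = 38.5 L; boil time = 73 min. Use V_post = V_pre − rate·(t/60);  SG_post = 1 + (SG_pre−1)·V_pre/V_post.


V_post = 38.5 − 3.4·(73/60) = 34.3633
SG_post = 1 + (1.04 − 1)·38.5/34.3633

1.0448


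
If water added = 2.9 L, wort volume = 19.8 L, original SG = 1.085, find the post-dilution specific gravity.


SG_new = 1 + (SG_old − 1)·V_old/(V_old + V_water)
pts = (1.085 − 1)·1000·19.8/(19.8 + 2.9) = 74.1410
SG_new = 1 + 74.1410/1000

1.0741


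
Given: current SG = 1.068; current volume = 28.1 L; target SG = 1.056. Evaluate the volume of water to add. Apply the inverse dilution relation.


V_water = V·((SG_curr − 1)/(SG_target − 1) − 1)
V_water = 28.1·((1.068 − 1)/(1.056 − 1) − 1)

6.0214 L


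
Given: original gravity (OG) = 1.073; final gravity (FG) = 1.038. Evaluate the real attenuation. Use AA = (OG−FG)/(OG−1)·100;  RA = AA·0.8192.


AA = (1.073 − 1.038)/(1.073 − 1)·100 = 47.9452
RA = 47.9452·0.8192

39.2767 %


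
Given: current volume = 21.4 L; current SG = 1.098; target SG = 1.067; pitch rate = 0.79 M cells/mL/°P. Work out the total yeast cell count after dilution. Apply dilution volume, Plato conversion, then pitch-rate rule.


V_w = V·((SG_c−1)/(SG_t−1)−1);  °P = 259 − 259/SG_t;  cells = rate·(V+V_w)·°P
V_w = 21.4·((1.098−1)/(1.067−1)−1) = 9.9015
V_final = 21.4 + 9.9015 = 31.3015
°P = 259 − 259/1.067 = 16.2634
cells = 0.79·31.3015·16.2634

402.1632 billion cells


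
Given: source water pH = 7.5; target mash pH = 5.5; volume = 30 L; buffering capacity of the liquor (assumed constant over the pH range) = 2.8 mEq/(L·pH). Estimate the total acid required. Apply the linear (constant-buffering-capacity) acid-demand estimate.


acid = buffering capacity · (pH_source − pH_target) · V
acid = 2.8 · (7.5 − 5.5) · 30

168.0000 mEq


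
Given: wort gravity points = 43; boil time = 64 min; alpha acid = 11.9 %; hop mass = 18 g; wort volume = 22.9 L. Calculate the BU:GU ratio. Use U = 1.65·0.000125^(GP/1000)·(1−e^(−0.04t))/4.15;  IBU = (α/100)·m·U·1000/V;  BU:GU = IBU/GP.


U = 1.65·0.000125^(43/1000)·(1−e^(−0.04·64))/4.15 = 0.2493
IBU = (11.9/100)·18·0.2493·1000/22.9 = 23.3155
BU:GU = 23.3155/43

0.5422


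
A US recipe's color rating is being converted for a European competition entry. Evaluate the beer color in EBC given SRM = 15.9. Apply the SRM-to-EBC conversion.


EBC = SRM · 1.97
EBC = 15.9 · 1.97

31.3230 EBC


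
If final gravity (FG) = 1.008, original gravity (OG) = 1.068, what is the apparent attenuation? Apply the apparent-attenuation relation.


AA = (OG − FG)/(OG − 1) · 100
AA = (1.068 − 1.008)/(1.068 − 1) · 100

88.2353 %


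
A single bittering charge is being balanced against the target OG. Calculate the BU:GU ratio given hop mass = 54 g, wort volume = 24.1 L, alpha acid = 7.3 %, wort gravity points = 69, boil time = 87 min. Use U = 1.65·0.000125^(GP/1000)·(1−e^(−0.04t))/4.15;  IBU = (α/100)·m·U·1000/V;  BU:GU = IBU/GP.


U = 1.65·0.000125^(69/1000)·(1−e^(−0.04·87))/4.15 = 0.2073
IBU = (7.3/100)·54·0.2073·1000/24.1 = 33.9025
BU:GU = 33.9025/69

0.4913


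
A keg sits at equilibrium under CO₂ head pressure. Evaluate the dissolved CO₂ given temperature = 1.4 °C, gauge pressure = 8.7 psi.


vols = (P + 14.695)·(0.01821 + 0.09011·e^(−0.04·T))
vols = (8.7 + 14.695)·(0.01821 + 0.09011·e^(−0.04·1.4))

2.4193 volumes


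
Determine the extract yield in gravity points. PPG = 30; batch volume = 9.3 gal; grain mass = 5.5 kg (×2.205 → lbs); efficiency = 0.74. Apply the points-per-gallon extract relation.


points = lbs × PPG × eff / vol
lbs = 5.5 × 2.205 = 12.1275
points = 12.1275 × 30 × 0.74 / 9.3

28.9495 points


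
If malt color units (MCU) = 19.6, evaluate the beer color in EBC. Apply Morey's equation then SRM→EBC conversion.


SRM = 1.4922·MCU^0.6859;  EBC = SRM·1.97
SRM = 1.4922·19.6^0.6859 = 11.4864
EBC = 11.4864·1.97

22.6283 EBC


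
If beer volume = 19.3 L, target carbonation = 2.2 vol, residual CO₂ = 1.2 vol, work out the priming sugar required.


sugar = (target − residual)·4.0·V
sugar = (2.2 − 1.2)·4.0·19.3

77.2000 g


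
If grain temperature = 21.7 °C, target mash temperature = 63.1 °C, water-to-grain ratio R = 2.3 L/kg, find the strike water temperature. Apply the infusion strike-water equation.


T_strike = (0.41/R)·(T_mash − T_grain) + T_mash
T_strike = (0.41/2.3)·(63.1 − 21.7) + 63.1

70.4800 °C


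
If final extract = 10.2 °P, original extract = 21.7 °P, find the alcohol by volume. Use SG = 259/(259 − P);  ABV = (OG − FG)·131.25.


OG = 259/(259 − 21.7) = 1.0914
FG = 259/(259 − 10.2) = 1.0410
ABV = (1.0914 − 1.0410)·131.25

6.6214 % ABV


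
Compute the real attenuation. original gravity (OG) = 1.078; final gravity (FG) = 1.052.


AA = (OG−FG)/(OG−1)·100;  RA = AA·0.8192
AA = (1.078 − 1.052)/(1.078 − 1)·100 = 33.3333
RA = 33.3333·0.8192

27.3067 %


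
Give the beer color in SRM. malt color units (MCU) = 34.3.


SRM = 1.4922 · MCU^0.6859
SRM = 1.4922 · 34.3^0.6859

16.8611 SRM


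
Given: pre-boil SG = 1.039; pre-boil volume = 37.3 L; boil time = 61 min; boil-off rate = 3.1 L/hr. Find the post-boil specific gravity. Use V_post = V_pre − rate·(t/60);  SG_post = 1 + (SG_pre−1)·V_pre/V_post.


V_post = 37.3 − 3.1·(61/60) = 34.1483
SG_post = 1 + (1.039 − 1)·37.3/34.1483

1.0426


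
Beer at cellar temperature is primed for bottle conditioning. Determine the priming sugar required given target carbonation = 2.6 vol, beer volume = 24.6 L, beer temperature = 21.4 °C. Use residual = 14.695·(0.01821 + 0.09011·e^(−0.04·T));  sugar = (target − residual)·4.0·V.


residual = 14.695·(0.01821 + 0.09011·e^(−0.04·21.4)) = 0.8302
sugar = (2.6 − 0.8302)·4.0·24.6

174.1504 g


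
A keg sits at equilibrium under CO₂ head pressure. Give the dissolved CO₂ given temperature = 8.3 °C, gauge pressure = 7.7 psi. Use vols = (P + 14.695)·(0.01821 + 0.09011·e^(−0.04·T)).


vols = (7.7 + 14.695)·(0.01821 + 0.09011·e^(−0.04·8.3))

1.8557 volumes


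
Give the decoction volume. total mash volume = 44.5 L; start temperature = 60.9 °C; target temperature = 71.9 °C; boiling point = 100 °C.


V_dec = V_total·(T_target − T_start)/(T_boil − T_start)
V_dec = 44.5·(71.9 − 60.9)/(100 − 60.9)

12.5192 L


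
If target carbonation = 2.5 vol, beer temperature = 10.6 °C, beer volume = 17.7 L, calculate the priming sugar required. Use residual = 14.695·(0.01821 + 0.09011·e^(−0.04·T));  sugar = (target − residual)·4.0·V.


residual = 14.695·(0.01821 + 0.09011·e^(−0.04·10.6)) = 1.1342
sugar = (2.5 − 1.1342)·4.0·17.7

96.7013 g


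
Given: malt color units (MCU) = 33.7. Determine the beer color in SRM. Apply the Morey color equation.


SRM = 1.4922 · MCU^0.6859
SRM = 1.4922 · 33.7^0.6859

16.6582 SRM


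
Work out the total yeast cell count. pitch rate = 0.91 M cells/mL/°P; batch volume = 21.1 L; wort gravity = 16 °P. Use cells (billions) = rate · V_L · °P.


cells = 0.91 · 21.1 · 16

307.2160 billion cells


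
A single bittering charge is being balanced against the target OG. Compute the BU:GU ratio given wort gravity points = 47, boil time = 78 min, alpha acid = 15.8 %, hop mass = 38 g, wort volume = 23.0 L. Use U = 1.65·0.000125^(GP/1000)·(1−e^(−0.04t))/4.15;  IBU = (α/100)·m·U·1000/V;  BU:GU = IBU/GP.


U = 1.65·0.000125^(47/1000)·(1−e^(−0.04·78))/4.15 = 0.2491
IBU = (15.8/100)·38·0.2491·1000/23.0 = 65.0264
BU:GU = 65.0264/47

1.3835


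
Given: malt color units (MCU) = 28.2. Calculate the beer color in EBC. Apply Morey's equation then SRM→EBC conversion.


SRM = 1.4922·MCU^0.6859;  EBC = SRM·1.97
SRM = 1.4922·28.2^0.6859 = 14.7419
EBC = 14.7419·1.97

29.0415 EBC


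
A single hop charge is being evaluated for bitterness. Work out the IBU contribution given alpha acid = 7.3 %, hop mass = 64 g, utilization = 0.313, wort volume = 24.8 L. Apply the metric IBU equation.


IBU = (α/100)·mass·U·1000 / V
IBU = (7.3/100)·64·0.313·1000 / 24.8

58.9652 IBU


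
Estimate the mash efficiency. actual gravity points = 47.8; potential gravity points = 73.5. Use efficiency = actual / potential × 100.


efficiency = 47.8 / 73.5 × 100

65.0340 %


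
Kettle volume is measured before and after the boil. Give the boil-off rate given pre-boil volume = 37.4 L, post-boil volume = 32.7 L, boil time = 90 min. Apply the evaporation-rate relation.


rate = (V_pre − V_post) / (t_min/60)
rate = (37.4 − 32.7) / (90/60)

3.1333 L/hr


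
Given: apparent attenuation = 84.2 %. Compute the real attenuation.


RA = AA · 0.8192
RA = 84.2 · 0.8192

68.9766 %


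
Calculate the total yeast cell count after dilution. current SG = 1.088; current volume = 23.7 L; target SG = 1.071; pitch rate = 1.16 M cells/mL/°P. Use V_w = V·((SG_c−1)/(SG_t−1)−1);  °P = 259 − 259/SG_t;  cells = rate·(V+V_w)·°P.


V_w = 23.7·((1.088−1)/(1.071−1)−1) = 5.6746
V_final = 23.7 + 5.6746 = 29.3746
°P = 259 − 259/1.071 = 17.1699
cells = 1.16·29.3746·17.1699

585.0585 billion cells


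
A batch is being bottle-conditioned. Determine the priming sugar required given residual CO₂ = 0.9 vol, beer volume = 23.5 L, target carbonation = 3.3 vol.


sugar = (target − residual)·4.0·V
sugar = (3.3 − 0.9)·4.0·23.5

225.6000 g


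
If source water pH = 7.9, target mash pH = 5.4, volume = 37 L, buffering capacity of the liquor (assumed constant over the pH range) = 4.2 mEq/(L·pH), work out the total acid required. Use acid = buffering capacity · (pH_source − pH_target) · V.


acid = 4.2 · (7.9 − 5.4) · 37

388.5000 mEq


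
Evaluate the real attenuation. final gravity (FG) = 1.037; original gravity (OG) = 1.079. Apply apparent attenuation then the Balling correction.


AA = (OG−FG)/(OG−1)·100;  RA = AA·0.8192
AA = (1.079 − 1.037)/(1.079 − 1)·100 = 53.1646
RA = 53.1646·0.8192

43.5524 %


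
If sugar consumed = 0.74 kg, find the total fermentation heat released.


Q = m_sugar · 590 kJ/kg
Q = 0.74 · 590

436.6000 kJ


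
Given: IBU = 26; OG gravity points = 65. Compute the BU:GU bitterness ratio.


BU:GU = IBU / OG_points
BU:GU = 26 / 65

0.4000


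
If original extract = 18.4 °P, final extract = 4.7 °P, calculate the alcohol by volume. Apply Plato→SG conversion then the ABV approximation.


SG = 259/(259 − P);  ABV = (OG − FG)·131.25
OG = 259/(259 − 18.4) = 1.0765
FG = 259/(259 − 4.7) = 1.0185
ABV = (1.0765 − 1.0185)·131.25

7.6116 % ABV


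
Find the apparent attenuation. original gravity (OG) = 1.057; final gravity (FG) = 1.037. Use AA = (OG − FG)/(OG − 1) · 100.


AA = (1.057 − 1.037)/(1.057 − 1) · 100

35.0877 %


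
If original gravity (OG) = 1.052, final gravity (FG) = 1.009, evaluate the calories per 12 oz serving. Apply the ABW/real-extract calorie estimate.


ABW = (OG−FG)·131.25·0.79/FG;  °P = 259 − 259/SG (for OG→OE and FG→AE);  RE = 0.1808·OE + 0.8192·AE;  Cal = (6.9·ABW + 4·(RE−0.1))·FG·3.55
ABW = (1.052 − 1.009)·131.25·0.79/1.009 = 4.4188
OE = 259 − 259/1.052 = 12.8023 °P
AE = 259 − 259/1.009 = 2.3102 °P
RE = 0.1808·12.8023 + 0.8192·2.3102 = 4.2072 °P
Cal = (6.9·4.4188 + 4·(4.2072−0.1))·1.009·3.55

168.0593 kcal


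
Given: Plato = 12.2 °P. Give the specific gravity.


SG = 259/(259 − P)
SG = 259/(259 − 12.2)

1.0494


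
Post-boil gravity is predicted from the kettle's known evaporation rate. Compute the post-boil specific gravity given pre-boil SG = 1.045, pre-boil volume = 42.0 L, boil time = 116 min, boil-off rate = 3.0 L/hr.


V_post = V_pre − rate·(t/60);  SG_post = 1 + (SG_pre−1)·V_pre/V_post
V_post = 42.0 − 3.0·(116/60) = 36.2000
SG_post = 1 + (1.045 − 1)·42.0/36.2000

1.0522


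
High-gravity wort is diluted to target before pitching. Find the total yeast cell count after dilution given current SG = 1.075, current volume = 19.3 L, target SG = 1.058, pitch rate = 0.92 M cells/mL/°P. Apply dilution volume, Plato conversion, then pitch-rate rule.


V_w = V·((SG_c−1)/(SG_t−1)−1);  °P = 259 − 259/SG_t;  cells = rate·(V+V_w)·°P
V_w = 19.3·((1.075−1)/(1.058−1)−1) = 5.6569
V_final = 19.3 + 5.6569 = 24.9569
°P = 259 − 259/1.058 = 14.1985
cells = 0.92·24.9569·14.1985

326.0022 billion cells


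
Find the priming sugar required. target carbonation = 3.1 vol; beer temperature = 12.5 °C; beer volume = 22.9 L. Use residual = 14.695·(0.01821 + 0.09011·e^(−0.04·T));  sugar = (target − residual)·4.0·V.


residual = 14.695·(0.01821 + 0.09011·e^(−0.04·12.5)) = 1.0707
sugar = (3.1 − 1.0707)·4.0·22.9

185.8799 g


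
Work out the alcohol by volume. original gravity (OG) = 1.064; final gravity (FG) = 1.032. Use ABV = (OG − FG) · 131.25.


ABV = (1.064 − 1.032) · 131.25

4.2000 % ABV


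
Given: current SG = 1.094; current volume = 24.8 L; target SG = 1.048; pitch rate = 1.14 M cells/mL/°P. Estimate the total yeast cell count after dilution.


V_w = V·((SG_c−1)/(SG_t−1)−1);  °P = 259 − 259/SG_t;  cells = rate·(V+V_w)·°P
V_w = 24.8·((1.094−1)/(1.048−1)−1) = 23.7667
V_final = 24.8 + 23.7667 = 48.5667
°P = 259 − 259/1.048 = 11.8626
cells = 1.14·48.5667·11.8626

656.7845 billion cells


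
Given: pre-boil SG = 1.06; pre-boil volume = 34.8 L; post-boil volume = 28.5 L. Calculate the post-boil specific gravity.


SG_post = 1 + (SG_pre − 1)·V_pre/V_post
pts_pre = (1.06 − 1)·1000 = 60.0000
pts_post = 60.0000·34.8/28.5 = 73.2632
SG_post = 1 + 73.2632/1000

1.0733


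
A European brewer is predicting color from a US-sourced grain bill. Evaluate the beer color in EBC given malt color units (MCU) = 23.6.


SRM = 1.4922·MCU^0.6859;  EBC = SRM·1.97
SRM = 1.4922·23.6^0.6859 = 13.0469
EBC = 13.0469·1.97

25.7024 EBC


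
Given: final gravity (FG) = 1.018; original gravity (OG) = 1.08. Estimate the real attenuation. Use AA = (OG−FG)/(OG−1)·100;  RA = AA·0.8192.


AA = (1.08 − 1.018)/(1.08 − 1)·100 = 77.5000
RA = 77.5000·0.8192

63.4880 %
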